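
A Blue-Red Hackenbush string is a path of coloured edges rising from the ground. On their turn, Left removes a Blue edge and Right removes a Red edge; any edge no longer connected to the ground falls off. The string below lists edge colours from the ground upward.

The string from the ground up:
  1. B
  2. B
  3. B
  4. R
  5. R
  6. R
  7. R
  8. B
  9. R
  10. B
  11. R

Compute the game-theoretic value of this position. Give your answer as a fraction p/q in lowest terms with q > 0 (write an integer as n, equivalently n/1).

Prefix values for B B B R R R R B R B R via {L|R} + simplicity:
edge 1 of 11 (B): { 0 | — } → 1
edge 2 of 11 (B): { 0 1 | — } → 2
edge 3 of 11 (B): { 0 1 2 | — } → 3
edge 4 of 11 (R): { 0 1 2 | 3 } → 5/2
edge 5 of 11 (R): { 0 1 2 | 5/2 3 } → 9/4
edge 6 of 11 (R): { 0 1 2 | 9/4 5/2 3 } → 17/8
edge 7 of 11 (R): { 0 1 2 | 17/8 9/4 5/2 3 } → 33/16
edge 8 of 11 (B): { 0 1 2 33/16 | 17/8 9/4 5/2 3 } → 67/32
edge 9 of 11 (R): { 0 1 2 33/16 | 67/32 17/8 9/4 5/2 3 } → 133/64
edge 10 of 11 (B): { 0 1 2 33/16 133/64 | 67/32 17/8 9/4 5/2 3 } → 267/128
edge 11 of 11 (R): { 0 1 2 33/16 133/64 | 267/128 67/32 17/8 9/4 5/2 3 } → 533/256

533/256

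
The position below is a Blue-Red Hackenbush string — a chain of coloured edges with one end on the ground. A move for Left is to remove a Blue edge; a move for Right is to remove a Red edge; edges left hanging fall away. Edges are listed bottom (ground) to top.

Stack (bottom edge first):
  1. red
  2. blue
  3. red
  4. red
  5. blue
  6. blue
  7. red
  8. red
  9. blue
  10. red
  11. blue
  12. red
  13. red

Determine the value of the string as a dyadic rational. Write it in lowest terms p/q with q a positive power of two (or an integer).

1 of 13 · r · max L −∞ · min R 0 so -1
2 of 13 · rb · max L -1 · min R 0 so -1/2
3 of 13 · rbr · max L -1 · min R -1/2 so -3/4
4 of 13 · rbrr · max L -1 · min R -3/4 so -7/8
5 of 13 · rbrrb · max L -7/8 · min R -3/4 so -13/16
6 of 13 · rbrrbb · max L -13/16 · min R -3/4 so -25/32
7 of 13 · rbrrbbr · max L -13/16 · min R -25/32 so -51/64
8 of 13 · rbrrbbrr · max L -13/16 · min R -51/64 so -103/128
9 of 13 · rbrrbbrrb · max L -103/128 · min R -51/64 so -205/256
10 of 13 · rbrrbbrrbr · max L -103/128 · min R -205/256 so -411/512
11 of 13 · rbrrbbrrbrb · max L -411/512 · min R -205/256 so -821/1024
12 of 13 · rbrrbbrrbrbr · max L -411/512 · min R -821/1024 so -1643/2048
13 of 13 · rbrrbbrrbrbrr · max L -411/512 · min R -1643/2048 so -3287/4096

-3287/4096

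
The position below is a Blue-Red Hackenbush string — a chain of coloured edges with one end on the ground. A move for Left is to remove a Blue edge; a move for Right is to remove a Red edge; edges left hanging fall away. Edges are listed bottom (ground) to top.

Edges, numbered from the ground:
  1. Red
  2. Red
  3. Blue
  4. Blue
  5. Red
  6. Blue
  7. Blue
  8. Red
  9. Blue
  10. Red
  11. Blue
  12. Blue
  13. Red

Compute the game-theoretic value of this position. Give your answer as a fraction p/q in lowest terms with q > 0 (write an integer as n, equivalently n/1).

step 1: add Red to get R; options L={ — } R={ 0 } → -1
step 2: add Red to get RR; options L={ — } R={ -1 0 } → -2
step 3: add Blue to get RRB; options L={ -2 } R={ -1 0 } → -3/2
step 4: add Blue to get RRBB; options L={ -2 -3/2 } R={ -1 0 } → -5/4
step 5: add Red to get RRBBR; options L={ -2 -3/2 } R={ -5/4 -1 0 } → -11/8
step 6: add Blue to get RRBBRB; options L={ -2 -3/2 -11/8 } R={ -5/4 -1 0 } → -21/16
step 7: add Blue to get RRBBRBB; options L={ -2 -3/2 -11/8 -21/16 } R={ -5/4 -1 0 } → -41/32
step 8: add Red to get RRBBRBBR; options L={ -2 -3/2 -11/8 -21/16 } R={ -41/32 -5/4 -1 0 } → -83/64
step 9: add Blue to get RRBBRBBRB; options L={ -2 -3/2 -11/8 -21/16 -83/64 } R={ -41/32 -5/4 -1 0 } → -165/128
step 10: add Red to get RRBBRBBRBR; options L={ -2 -3/2 -11/8 -21/16 -83/64 } R={ -165/128 -41/32 -5/4 -1 0 } → -331/256
step 11: add Blue to get RRBBRBBRBRB; options L={ -2 -3/2 -11/8 -21/16 -83/64 -331/256 } R={ -165/128 -41/32 -5/4 -1 0 } → -661/512
step 12: add Blue to get RRBBRBBRBRBB; options L={ -2 -3/2 -11/8 -21/16 -83/64 -331/256 -661/512 } R={ -165/128 -41/32 -5/4 -1 0 } → -1321/1024
step 13: add Red to get RRBBRBBRBRBBR; options L={ -2 -3/2 -11/8 -21/16 -83/64 -331/256 -661/512 } R={ -1321/1024 -165/128 -41/32 -5/4 -1 0 } → -2643/2048

-2643/2048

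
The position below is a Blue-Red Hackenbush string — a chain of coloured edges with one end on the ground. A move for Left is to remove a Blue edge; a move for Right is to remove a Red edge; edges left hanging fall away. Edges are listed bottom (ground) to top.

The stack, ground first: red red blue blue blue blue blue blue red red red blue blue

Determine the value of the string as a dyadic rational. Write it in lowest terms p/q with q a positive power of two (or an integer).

r: Left {  }, Right { 0 } ⇒ simplest -1
rr: Left {  }, Right { -1 0 } ⇒ simplest -2
rrb: Left { -2 }, Right { -1 0 } ⇒ simplest -3/2
rrbb: Left { -2 -3/2 }, Right { -1 0 } ⇒ simplest -5/4
rrbbb: Left { -2 -3/2 -5/4 }, Right { -1 0 } ⇒ simplest -9/8
rrbbbb: Left { -2 -3/2 -5/4 -9/8 }, Right { -1 0 } ⇒ simplest -17/16
rrbbbbb: Left { -2 -3/2 -5/4 -9/8 -17/16 }, Right { -1 0 } ⇒ simplest -33/32
rrbbbbbb: Left { -2 -3/2 -5/4 -9/8 -17/16 -33/32 }, Right { -1 0 } ⇒ simplest -65/64
rrbbbbbbr: Left { -2 -3/2 -5/4 -9/8 -17/16 -33/32 }, Right { -65/64 -1 0 } ⇒ simplest -131/128
rrbbbbbbrr: Left { -2 -3/2 -5/4 -9/8 -17/16 -33/32 }, Right { -131/128 -65/64 -1 0 } ⇒ simplest -263/256
rrbbbbbbrrr: Left { -2 -3/2 -5/4 -9/8 -17/16 -33/32 }, Right { -263/256 -131/128 -65/64 -1 0 } ⇒ simplest -527/512
rrbbbbbbrrrb: Left { -2 -3/2 -5/4 -9/8 -17/16 -33/32 -527/512 }, Right { -263/256 -131/128 -65/64 -1 0 } ⇒ simplest -1053/1024
rrbbbbbbrrrbb: Left { -2 -3/2 -5/4 -9/8 -17/16 -33/32 -527/512 -1053/1024 }, Right { -263/256 -131/128 -65/64 -1 0 } ⇒ simplest -2105/2048

-2105/2048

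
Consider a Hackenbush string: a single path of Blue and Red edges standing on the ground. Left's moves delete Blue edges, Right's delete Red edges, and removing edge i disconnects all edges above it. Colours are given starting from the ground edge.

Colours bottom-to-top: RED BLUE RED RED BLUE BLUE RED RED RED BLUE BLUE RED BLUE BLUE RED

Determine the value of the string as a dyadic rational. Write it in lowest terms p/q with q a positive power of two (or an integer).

Build G(s[:k]) for k = 1..15, string s = RED BLUE RED RED BLUE BLUE RED RED RED BLUE BLUE RED BLUE BLUE RED.
G(R) = { none | 0 } gives -1
G(RB) = { -1 | 0 } gives -1/2
G(RBR) = { -1 | -1/2 0 } gives -3/4
G(RBRR) = { -1 | -3/4 -1/2 0 } gives -7/8
G(RBRRB) = { -1 -7/8 | -3/4 -1/2 0 } gives -13/16
G(RBRRBB) = { -1 -7/8 -13/16 | -3/4 -1/2 0 } gives -25/32
G(RBRRBBR) = { -1 -7/8 -13/16 | -25/32 -3/4 -1/2 0 } gives -51/64
G(RBRRBBRR) = { -1 -7/8 -13/16 | -51/64 -25/32 -3/4 -1/2 0 } gives -103/128
G(RBRRBBRRR) = { -1 -7/8 -13/16 | -103/128 -51/64 -25/32 -3/4 -1/2 0 } gives -207/256
G(RBRRBBRRRB) = { -1 -7/8 -13/16 -207/256 | -103/128 -51/64 -25/32 -3/4 -1/2 0 } gives -413/512
G(RBRRBBRRRBB) = { -1 -7/8 -13/16 -207/256 -413/512 | -103/128 -51/64 -25/32 -3/4 -1/2 0 } gives -825/1024
G(RBRRBBRRRBBR) = { -1 -7/8 -13/16 -207/256 -413/512 | -825/1024 -103/128 -51/64 -25/32 -3/4 -1/2 0 } gives -1651/2048
G(RBRRBBRRRBBRB) = { -1 -7/8 -13/16 -207/256 -413/512 -1651/2048 | -825/1024 -103/128 -51/64 -25/32 -3/4 -1/2 0 } gives -3301/4096
G(RBRRBBRRRBBRBB) = { -1 -7/8 -13/16 -207/256 -413/512 -1651/2048 -3301/4096 | -825/1024 -103/128 -51/64 -25/32 -3/4 -1/2 0 } gives -6601/8192
G(RBRRBBRRRBBRBBR) = { -1 -7/8 -13/16 -207/256 -413/512 -1651/2048 -3301/4096 | -6601/8192 -825/1024 -103/128 -51/64 -25/32 -3/4 -1/2 0 } gives -13203/16384

-13203/16384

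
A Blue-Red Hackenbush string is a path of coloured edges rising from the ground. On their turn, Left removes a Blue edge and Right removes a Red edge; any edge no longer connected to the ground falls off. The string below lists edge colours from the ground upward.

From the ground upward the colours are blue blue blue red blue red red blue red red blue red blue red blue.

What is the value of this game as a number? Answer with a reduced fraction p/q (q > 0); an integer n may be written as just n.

step 1: add blue to get b; options L={ 0 } R={ — } — 1
step 2: add blue to get bb; options L={ 0, 1 } R={ — } — 2
step 3: add blue to get bbb; options L={ 0, 1, 2 } R={ — } — 3
step 4: add red to get bbbr; options L={ 0, 1, 2 } R={ 3 } — 5/2
step 5: add blue to get bbbrb; options L={ 0, 1, 2, 5/2 } R={ 3 } — 11/4
step 6: add red to get bbbrbr; options L={ 0, 1, 2, 5/2 } R={ 11/4, 3 } — 21/8
step 7: add red to get bbbrbrr; options L={ 0, 1, 2, 5/2 } R={ 21/8, 11/4, 3 } — 41/16
step 8: add blue to get bbbrbrrb; options L={ 0, 1, 2, 5/2, 41/16 } R={ 21/8, 11/4, 3 } — 83/32
step 9: add red to get bbbrbrrbr; options L={ 0, 1, 2, 5/2, 41/16 } R={ 83/32, 21/8, 11/4, 3 } — 165/64
step 10: add red to get bbbrbrrbrr; options L={ 0, 1, 2, 5/2, 41/16 } R={ 165/64, 83/32, 21/8, 11/4, 3 } — 329/128
step 11: add blue to get bbbrbrrbrrb; options L={ 0, 1, 2, 5/2, 41/16, 329/128 } R={ 165/64, 83/32, 21/8, 11/4, 3 } — 659/256
step 12: add red to get bbbrbrrbrrbr; options L={ 0, 1, 2, 5/2, 41/16, 329/128 } R={ 659/256, 165/64, 83/32, 21/8, 11/4, 3 } — 1317/512
step 13: add blue to get bbbrbrrbrrbrb; options L={ 0, 1, 2, 5/2, 41/16, 329/128, 1317/512 } R={ 659/256, 165/64, 83/32, 21/8, 11/4, 3 } — 2635/1024
step 14: add red to get bbbrbrrbrrbrbr; options L={ 0, 1, 2, 5/2, 41/16, 329/128, 1317/512 } R={ 2635/1024, 659/256, 165/64, 83/32, 21/8, 11/4, 3 } — 5269/2048
step 15: add blue to get bbbrbrrbrrbrbrb; options L={ 0, 1, 2, 5/2, 41/16, 329/128, 1317/512, 5269/2048 } R={ 2635/1024, 659/256, 165/64, 83/32, 21/8, 11/4, 3 } — 10539/4096

10539/4096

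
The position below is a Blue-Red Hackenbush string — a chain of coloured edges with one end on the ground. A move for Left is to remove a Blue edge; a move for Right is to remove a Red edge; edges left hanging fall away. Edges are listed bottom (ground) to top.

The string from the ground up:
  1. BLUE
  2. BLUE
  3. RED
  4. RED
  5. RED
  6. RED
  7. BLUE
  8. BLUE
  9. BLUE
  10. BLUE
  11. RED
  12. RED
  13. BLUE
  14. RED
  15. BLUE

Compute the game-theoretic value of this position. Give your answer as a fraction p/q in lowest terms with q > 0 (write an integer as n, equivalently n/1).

value_1 [B]  L=[0]  R=[]  gives 1
value_2 [BB]  L=[0,1]  R=[]  gives 2
value_3 [BBR]  L=[0,1]  R=[2]  gives 3/2
value_4 [BBRR]  L=[0,1]  R=[3/2,2]  gives 5/4
value_5 [BBRRR]  L=[0,1]  R=[5/4,3/2,2]  gives 9/8
value_6 [BBRRRR]  L=[0,1]  R=[9/8,5/4,3/2,2]  gives 17/16
value_7 [BBRRRRB]  L=[0,1,17/16]  R=[9/8,5/4,3/2,2]  gives 35/32
value_8 [BBRRRRBB]  L=[0,1,17/16,35/32]  R=[9/8,5/4,3/2,2]  gives 71/64
value_9 [BBRRRRBBB]  L=[0,1,17/16,35/32,71/64]  R=[9/8,5/4,3/2,2]  gives 143/128
value_10 [BBRRRRBBBB]  L=[0,1,17/16,35/32,71/64,143/128]  R=[9/8,5/4,3/2,2]  gives 287/256
value_11 [BBRRRRBBBBR]  L=[0,1,17/16,35/32,71/64,143/128]  R=[287/256,9/8,5/4,3/2,2]  gives 573/512
value_12 [BBRRRRBBBBRR]  L=[0,1,17/16,35/32,71/64,143/128]  R=[573/512,287/256,9/8,5/4,3/2,2]  gives 1145/1024
value_13 [BBRRRRBBBBRRB]  L=[0,1,17/16,35/32,71/64,143/128,1145/1024]  R=[573/512,287/256,9/8,5/4,3/2,2]  gives 2291/2048
value_14 [BBRRRRBBBBRRBR]  L=[0,1,17/16,35/32,71/64,143/128,1145/1024]  R=[2291/2048,573/512,287/256,9/8,5/4,3/2,2]  gives 4581/4096
value_15 [BBRRRRBBBBRRBRB]  L=[0,1,17/16,35/32,71/64,143/128,1145/1024,4581/4096]  R=[2291/2048,573/512,287/256,9/8,5/4,3/2,2]  gives 9163/8192

9163/8192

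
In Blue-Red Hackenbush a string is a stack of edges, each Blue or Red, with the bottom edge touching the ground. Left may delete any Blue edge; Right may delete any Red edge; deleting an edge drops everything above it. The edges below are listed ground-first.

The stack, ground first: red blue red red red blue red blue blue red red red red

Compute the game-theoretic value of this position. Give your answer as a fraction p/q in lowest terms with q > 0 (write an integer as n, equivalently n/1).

-3743/4096

v_1 [r]  L=[none]  R=[0]  => -1
v_2 [rb]  L=[-1]  R=[0]  => -1/2
v_3 [rbr]  L=[-1]  R=[-1/2, 0]  => -3/4
v_4 [rbrr]  L=[-1]  R=[-3/4, -1/2, 0]  => -7/8
v_5 [rbrrr]  L=[-1]  R=[-7/8, -3/4, -1/2, 0]  => -15/16
v_6 [rbrrrb]  L=[-1, -15/16]  R=[-7/8, -3/4, -1/2, 0]  => -29/32
v_7 [rbrrrbr]  L=[-1, -15/16]  R=[-29/32, -7/8, -3/4, -1/2, 0]  => -59/64
v_8 [rbrrrbrb]  L=[-1, -15/16, -59/64]  R=[-29/32, -7/8, -3/4, -1/2, 0]  => -117/128
v_9 [rbrrrbrbb]  L=[-1, -15/16, -59/64, -117/128]  R=[-29/32, -7/8, -3/4, -1/2, 0]  => -233/256
v_10 [rbrrrbrbbr]  L=[-1, -15/16, -59/64, -117/128]  R=[-233/256, -29/32, -7/8, -3/4, -1/2, 0]  => -467/512
v_11 [rbrrrbrbbrr]  L=[-1, -15/16, -59/64, -117/128]  R=[-467/512, -233/256, -29/32, -7/8, -3/4, -1/2, 0]  => -935/1024
v_12 [rbrrrbrbbrrr]  L=[-1, -15/16, -59/64, -117/128]  R=[-935/1024, -467/512, -233/256, -29/32, -7/8, -3/4, -1/2, 0]  => -1871/2048
v_13 [rbrrrbrbbrrrr]  L=[-1, -15/16, -59/64, -117/128]  R=[-1871/2048, -935/1024, -467/512, -233/256, -29/32, -7/8, -3/4, -1/2, 0]  => -3743/4096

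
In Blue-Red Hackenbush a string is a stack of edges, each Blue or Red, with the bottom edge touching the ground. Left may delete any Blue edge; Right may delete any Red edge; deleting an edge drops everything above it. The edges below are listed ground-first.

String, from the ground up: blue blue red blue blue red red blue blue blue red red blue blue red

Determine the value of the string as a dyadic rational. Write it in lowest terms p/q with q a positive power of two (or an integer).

Recurse on prefixes of the 15-edge string blue blue red blue blue red red blue blue blue red red blue blue red:
1 of 15 · b · max L 0 · min R +∞ => 1
2 of 15 · bb · max L 1 · min R +∞ => 2
3 of 15 · bbr · max L 1 · min R 2 => 3/2
4 of 15 · bbrb · max L 3/2 · min R 2 => 7/4
5 of 15 · bbrbb · max L 7/4 · min R 2 => 15/8
6 of 15 · bbrbbr · max L 7/4 · min R 15/8 => 29/16
7 of 15 · bbrbbrr · max L 7/4 · min R 29/16 => 57/32
8 of 15 · bbrbbrrb · max L 57/32 · min R 29/16 => 115/64
9 of 15 · bbrbbrrbb · max L 115/64 · min R 29/16 => 231/128
10 of 15 · bbrbbrrbbb · max L 231/128 · min R 29/16 => 463/256
11 of 15 · bbrbbrrbbbr · max L 231/128 · min R 463/256 => 925/512
12 of 15 · bbrbbrrbbbrr · max L 231/128 · min R 925/512 => 1849/1024
13 of 15 · bbrbbrrbbbrrb · max L 1849/1024 · min R 925/512 => 3699/2048
14 of 15 · bbrbbrrbbbrrbb · max L 3699/2048 · min R 925/512 => 7399/4096
15 of 15 · bbrbbrrbbbrrbbr · max L 3699/2048 · min R 7399/4096 => 14797/8192

14797/8192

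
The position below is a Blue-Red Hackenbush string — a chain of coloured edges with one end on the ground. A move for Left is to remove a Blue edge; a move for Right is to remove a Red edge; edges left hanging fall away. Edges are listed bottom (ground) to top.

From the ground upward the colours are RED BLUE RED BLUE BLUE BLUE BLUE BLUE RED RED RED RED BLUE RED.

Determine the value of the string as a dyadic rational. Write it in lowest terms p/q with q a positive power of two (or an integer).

R: Left { (no moves) }, Right { 0 } → simplest -1
RB: Left { -1 }, Right { 0 } → simplest -1/2
RBR: Left { -1 }, Right { -1/2 0 } → simplest -3/4
RBRB: Left { -1 -3/4 }, Right { -1/2 0 } → simplest -5/8
RBRBB: Left { -1 -3/4 -5/8 }, Right { -1/2 0 } → simplest -9/16
RBRBBB: Left { -1 -3/4 -5/8 -9/16 }, Right { -1/2 0 } → simplest -17/32
RBRBBBB: Left { -1 -3/4 -5/8 -9/16 -17/32 }, Right { -1/2 0 } → simplest -33/64
RBRBBBBB: Left { -1 -3/4 -5/8 -9/16 -17/32 -33/64 }, Right { -1/2 0 } → simplest -65/128
RBRBBBBBR: Left { -1 -3/4 -5/8 -9/16 -17/32 -33/64 }, Right { -65/128 -1/2 0 } → simplest -131/256
RBRBBBBBRR: Left { -1 -3/4 -5/8 -9/16 -17/32 -33/64 }, Right { -131/256 -65/128 -1/2 0 } → simplest -263/512
RBRBBBBBRRR: Left { -1 -3/4 -5/8 -9/16 -17/32 -33/64 }, Right { -263/512 -131/256 -65/128 -1/2 0 } → simplest -527/1024
RBRBBBBBRRRR: Left { -1 -3/4 -5/8 -9/16 -17/32 -33/64 }, Right { -527/1024 -263/512 -131/256 -65/128 -1/2 0 } → simplest -1055/2048
RBRBBBBBRRRRB: Left { -1 -3/4 -5/8 -9/16 -17/32 -33/64 -1055/2048 }, Right { -527/1024 -263/512 -131/256 -65/128 -1/2 0 } → simplest -2109/4096
RBRBBBBBRRRRBR: Left { -1 -3/4 -5/8 -9/16 -17/32 -33/64 -1055/2048 }, Right { -2109/4096 -527/1024 -263/512 -131/256 -65/128 -1/2 0 } → simplest -4219/8192

-4219/8192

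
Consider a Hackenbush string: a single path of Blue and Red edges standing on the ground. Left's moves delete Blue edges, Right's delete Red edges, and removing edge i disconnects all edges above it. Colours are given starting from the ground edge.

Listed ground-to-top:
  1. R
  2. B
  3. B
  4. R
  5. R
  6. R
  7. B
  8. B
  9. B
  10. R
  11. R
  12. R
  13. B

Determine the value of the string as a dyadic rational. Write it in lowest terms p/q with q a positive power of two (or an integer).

-1821/4096

Build value(s[:k]) for k = 1..13, string s = R B B R R R B B B R R R B.
edge 1 of 13 (R): { — | 0 } => -1
edge 2 of 13 (B): { -1 | 0 } => -1/2
edge 3 of 13 (B): { -1; -1/2 | 0 } => -1/4
edge 4 of 13 (R): { -1; -1/2 | -1/4; 0 } => -3/8
edge 5 of 13 (R): { -1; -1/2 | -3/8; -1/4; 0 } => -7/16
edge 6 of 13 (R): { -1; -1/2 | -7/16; -3/8; -1/4; 0 } => -15/32
edge 7 of 13 (B): { -1; -1/2; -15/32 | -7/16; -3/8; -1/4; 0 } => -29/64
edge 8 of 13 (B): { -1; -1/2; -15/32; -29/64 | -7/16; -3/8; -1/4; 0 } => -57/128
edge 9 of 13 (B): { -1; -1/2; -15/32; -29/64; -57/128 | -7/16; -3/8; -1/4; 0 } => -113/256
edge 10 of 13 (R): { -1; -1/2; -15/32; -29/64; -57/128 | -113/256; -7/16; -3/8; -1/4; 0 } => -227/512
edge 11 of 13 (R): { -1; -1/2; -15/32; -29/64; -57/128 | -227/512; -113/256; -7/16; -3/8; -1/4; 0 } => -455/1024
edge 12 of 13 (R): { -1; -1/2; -15/32; -29/64; -57/128 | -455/1024; -227/512; -113/256; -7/16; -3/8; -1/4; 0 } => -911/2048
edge 13 of 13 (B): { -1; -1/2; -15/32; -29/64; -57/128; -911/2048 | -455/1024; -227/512; -113/256; -7/16; -3/8; -1/4; 0 } => -1821/4096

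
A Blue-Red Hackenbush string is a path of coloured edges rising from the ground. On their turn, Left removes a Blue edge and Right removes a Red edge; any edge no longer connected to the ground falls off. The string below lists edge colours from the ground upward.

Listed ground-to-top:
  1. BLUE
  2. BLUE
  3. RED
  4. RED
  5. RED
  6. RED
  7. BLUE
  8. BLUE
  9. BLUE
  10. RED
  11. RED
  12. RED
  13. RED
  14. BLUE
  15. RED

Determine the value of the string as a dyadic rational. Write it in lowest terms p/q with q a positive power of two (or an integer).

Build G(s[:k]) for k = 1..15, string s = BLUE BLUE RED RED RED RED BLUE BLUE BLUE RED RED RED RED BLUE RED.
1 of 15 · B · max L 0 · min R +∞ so 1
2 of 15 · BB · max L 1 · min R +∞ so 2
3 of 15 · BBR · max L 1 · min R 2 so 3/2
4 of 15 · BBRR · max L 1 · min R 3/2 so 5/4
5 of 15 · BBRRR · max L 1 · min R 5/4 so 9/8
6 of 15 · BBRRRR · max L 1 · min R 9/8 so 17/16
7 of 15 · BBRRRRB · max L 17/16 · min R 9/8 so 35/32
8 of 15 · BBRRRRBB · max L 35/32 · min R 9/8 so 71/64
9 of 15 · BBRRRRBBB · max L 71/64 · min R 9/8 so 143/128
10 of 15 · BBRRRRBBBR · max L 71/64 · min R 143/128 so 285/256
11 of 15 · BBRRRRBBBRR · max L 71/64 · min R 285/256 so 569/512
12 of 15 · BBRRRRBBBRRR · max L 71/64 · min R 569/512 so 1137/1024
13 of 15 · BBRRRRBBBRRRR · max L 71/64 · min R 1137/1024 so 2273/2048
14 of 15 · BBRRRRBBBRRRRB · max L 2273/2048 · min R 1137/1024 so 4547/4096
15 of 15 · BBRRRRBBBRRRRBR · max L 2273/2048 · min R 4547/4096 so 9093/8192

9093/8192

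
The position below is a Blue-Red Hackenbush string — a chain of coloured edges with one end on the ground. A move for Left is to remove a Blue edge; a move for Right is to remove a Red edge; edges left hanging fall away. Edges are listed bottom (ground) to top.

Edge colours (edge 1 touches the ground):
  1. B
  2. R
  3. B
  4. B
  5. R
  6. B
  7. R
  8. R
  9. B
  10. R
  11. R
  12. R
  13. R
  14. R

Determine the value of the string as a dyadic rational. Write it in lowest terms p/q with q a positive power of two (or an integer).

6721/8192

Prefix values for B R B B R B R R B R R R R R via {L|R} + simplicity:
edge 1 of 14 (B): { 0 | (no moves) } -> 1
edge 2 of 14 (R): { 0 | 1 } -> 1/2
edge 3 of 14 (B): { 0 1/2 | 1 } -> 3/4
edge 4 of 14 (B): { 0 1/2 3/4 | 1 } -> 7/8
edge 5 of 14 (R): { 0 1/2 3/4 | 7/8 1 } -> 13/16
edge 6 of 14 (B): { 0 1/2 3/4 13/16 | 7/8 1 } -> 27/32
edge 7 of 14 (R): { 0 1/2 3/4 13/16 | 27/32 7/8 1 } -> 53/64
edge 8 of 14 (R): { 0 1/2 3/4 13/16 | 53/64 27/32 7/8 1 } -> 105/128
edge 9 of 14 (B): { 0 1/2 3/4 13/16 105/128 | 53/64 27/32 7/8 1 } -> 211/256
edge 10 of 14 (R): { 0 1/2 3/4 13/16 105/128 | 211/256 53/64 27/32 7/8 1 } -> 421/512
edge 11 of 14 (R): { 0 1/2 3/4 13/16 105/128 | 421/512 211/256 53/64 27/32 7/8 1 } -> 841/1024
edge 12 of 14 (R): { 0 1/2 3/4 13/16 105/128 | 841/1024 421/512 211/256 53/64 27/32 7/8 1 } -> 1681/2048
edge 13 of 14 (R): { 0 1/2 3/4 13/16 105/128 | 1681/2048 841/1024 421/512 211/256 53/64 27/32 7/8 1 } -> 3361/4096
edge 14 of 14 (R): { 0 1/2 3/4 13/16 105/128 | 3361/4096 1681/2048 841/1024 421/512 211/256 53/64 27/32 7/8 1 } -> 6721/8192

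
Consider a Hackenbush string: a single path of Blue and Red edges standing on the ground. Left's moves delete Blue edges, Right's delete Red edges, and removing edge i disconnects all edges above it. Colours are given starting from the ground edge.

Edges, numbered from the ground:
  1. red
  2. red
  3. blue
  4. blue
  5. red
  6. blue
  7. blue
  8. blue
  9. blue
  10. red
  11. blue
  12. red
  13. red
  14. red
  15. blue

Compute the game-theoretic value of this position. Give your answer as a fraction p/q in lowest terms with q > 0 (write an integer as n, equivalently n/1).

Prefix values for red red blue blue red blue blue blue blue red blue red red red blue via {L|R} + simplicity:
1 of 15 · r · max L −∞ · min R 0 ⇒ -1
2 of 15 · rr · max L −∞ · min R -1 ⇒ -2
3 of 15 · rrb · max L -2 · min R -1 ⇒ -3/2
4 of 15 · rrbb · max L -3/2 · min R -1 ⇒ -5/4
5 of 15 · rrbbr · max L -3/2 · min R -5/4 ⇒ -11/8
6 of 15 · rrbbrb · max L -11/8 · min R -5/4 ⇒ -21/16
7 of 15 · rrbbrbb · max L -21/16 · min R -5/4 ⇒ -41/32
8 of 15 · rrbbrbbb · max L -41/32 · min R -5/4 ⇒ -81/64
9 of 15 · rrbbrbbbb · max L -81/64 · min R -5/4 ⇒ -161/128
10 of 15 · rrbbrbbbbr · max L -81/64 · min R -161/128 ⇒ -323/256
11 of 15 · rrbbrbbbbrb · max L -323/256 · min R -161/128 ⇒ -645/512
12 of 15 · rrbbrbbbbrbr · max L -323/256 · min R -645/512 ⇒ -1291/1024
13 of 15 · rrbbrbbbbrbrr · max L -323/256 · min R -1291/1024 ⇒ -2583/2048
14 of 15 · rrbbrbbbbrbrrr · max L -323/256 · min R -2583/2048 ⇒ -5167/4096
15 of 15 · rrbbrbbbbrbrrrb · max L -5167/4096 · min R -2583/2048 ⇒ -10333/8192

-10333/8192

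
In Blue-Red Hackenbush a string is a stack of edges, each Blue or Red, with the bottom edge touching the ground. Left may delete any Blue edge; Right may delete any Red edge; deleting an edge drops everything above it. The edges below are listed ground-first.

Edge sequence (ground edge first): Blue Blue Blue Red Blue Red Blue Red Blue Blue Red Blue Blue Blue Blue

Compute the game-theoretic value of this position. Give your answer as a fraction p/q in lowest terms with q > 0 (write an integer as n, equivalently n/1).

10975/4096

1 of 15 · B · max L 0 · min R +∞ -> 1
2 of 15 · BB · max L 1 · min R +∞ -> 2
3 of 15 · BBB · max L 2 · min R +∞ -> 3
4 of 15 · BBBR · max L 2 · min R 3 -> 5/2
5 of 15 · BBBRB · max L 5/2 · min R 3 -> 11/4
6 of 15 · BBBRBR · max L 5/2 · min R 11/4 -> 21/8
7 of 15 · BBBRBRB · max L 21/8 · min R 11/4 -> 43/16
8 of 15 · BBBRBRBR · max L 21/8 · min R 43/16 -> 85/32
9 of 15 · BBBRBRBRB · max L 85/32 · min R 43/16 -> 171/64
10 of 15 · BBBRBRBRBB · max L 171/64 · min R 43/16 -> 343/128
11 of 15 · BBBRBRBRBBR · max L 171/64 · min R 343/128 -> 685/256
12 of 15 · BBBRBRBRBBRB · max L 685/256 · min R 343/128 -> 1371/512
13 of 15 · BBBRBRBRBBRBB · max L 1371/512 · min R 343/128 -> 2743/1024
14 of 15 · BBBRBRBRBBRBBB · max L 2743/1024 · min R 343/128 -> 5487/2048
15 of 15 · BBBRBRBRBBRBBBB · max L 5487/2048 · min R 343/128 -> 10975/4096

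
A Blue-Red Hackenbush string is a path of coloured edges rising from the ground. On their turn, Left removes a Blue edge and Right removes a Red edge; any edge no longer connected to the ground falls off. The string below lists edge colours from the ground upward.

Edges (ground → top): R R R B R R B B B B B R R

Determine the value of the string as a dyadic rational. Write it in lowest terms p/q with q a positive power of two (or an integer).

Build value(s[:k]) for k = 1..13, string s = R R R B R R B B B B B R R.
1 of 13 · R · max L −∞ · min R 0 -> -1
2 of 13 · RR · max L −∞ · min R -1 -> -2
3 of 13 · RRR · max L −∞ · min R -2 -> -3
4 of 13 · RRRB · max L -3 · min R -2 -> -5/2
5 of 13 · RRRBR · max L -3 · min R -5/2 -> -11/4
6 of 13 · RRRBRR · max L -3 · min R -11/4 -> -23/8
7 of 13 · RRRBRRB · max L -23/8 · min R -11/4 -> -45/16
8 of 13 · RRRBRRBB · max L -45/16 · min R -11/4 -> -89/32
9 of 13 · RRRBRRBBB · max L -89/32 · min R -11/4 -> -177/64
10 of 13 · RRRBRRBBBB · max L -177/64 · min R -11/4 -> -353/128
11 of 13 · RRRBRRBBBBB · max L -353/128 · min R -11/4 -> -705/256
12 of 13 · RRRBRRBBBBBR · max L -353/128 · min R -705/256 -> -1411/512
13 of 13 · RRRBRRBBBBBRR · max L -353/128 · min R -1411/512 -> -2823/1024

-2823/1024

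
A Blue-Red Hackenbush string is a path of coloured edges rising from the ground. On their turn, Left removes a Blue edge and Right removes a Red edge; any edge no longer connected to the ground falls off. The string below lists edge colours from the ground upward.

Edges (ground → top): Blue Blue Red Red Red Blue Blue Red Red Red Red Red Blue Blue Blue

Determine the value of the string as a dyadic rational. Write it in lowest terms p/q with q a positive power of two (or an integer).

step 1: add Blue to get B; options L={ 0 } R={ ∅ } → 1
step 2: add Blue to get BB; options L={ 0; 1 } R={ ∅ } → 2
step 3: add Red to get BBR; options L={ 0; 1 } R={ 2 } → 3/2
step 4: add Red to get BBRR; options L={ 0; 1 } R={ 3/2; 2 } → 5/4
step 5: add Red to get BBRRR; options L={ 0; 1 } R={ 5/4; 3/2; 2 } → 9/8
step 6: add Blue to get BBRRRB; options L={ 0; 1; 9/8 } R={ 5/4; 3/2; 2 } → 19/16
step 7: add Blue to get BBRRRBB; options L={ 0; 1; 9/8; 19/16 } R={ 5/4; 3/2; 2 } → 39/32
step 8: add Red to get BBRRRBBR; options L={ 0; 1; 9/8; 19/16 } R={ 39/32; 5/4; 3/2; 2 } → 77/64
step 9: add Red to get BBRRRBBRR; options L={ 0; 1; 9/8; 19/16 } R={ 77/64; 39/32; 5/4; 3/2; 2 } → 153/128
step 10: add Red to get BBRRRBBRRR; options L={ 0; 1; 9/8; 19/16 } R={ 153/128; 77/64; 39/32; 5/4; 3/2; 2 } → 305/256
step 11: add Red to get BBRRRBBRRRR; options L={ 0; 1; 9/8; 19/16 } R={ 305/256; 153/128; 77/64; 39/32; 5/4; 3/2; 2 } → 609/512
step 12: add Red to get BBRRRBBRRRRR; options L={ 0; 1; 9/8; 19/16 } R={ 609/512; 305/256; 153/128; 77/64; 39/32; 5/4; 3/2; 2 } → 1217/1024
step 13: add Blue to get BBRRRBBRRRRRB; options L={ 0; 1; 9/8; 19/16; 1217/1024 } R={ 609/512; 305/256; 153/128; 77/64; 39/32; 5/4; 3/2; 2 } → 2435/2048
step 14: add Blue to get BBRRRBBRRRRRBB; options L={ 0; 1; 9/8; 19/16; 1217/1024; 2435/2048 } R={ 609/512; 305/256; 153/128; 77/64; 39/32; 5/4; 3/2; 2 } → 4871/4096
step 15: add Blue to get BBRRRBBRRRRRBBB; options L={ 0; 1; 9/8; 19/16; 1217/1024; 2435/2048; 4871/4096 } R={ 609/512; 305/256; 153/128; 77/64; 39/32; 5/4; 3/2; 2 } → 9743/8192

9743/8192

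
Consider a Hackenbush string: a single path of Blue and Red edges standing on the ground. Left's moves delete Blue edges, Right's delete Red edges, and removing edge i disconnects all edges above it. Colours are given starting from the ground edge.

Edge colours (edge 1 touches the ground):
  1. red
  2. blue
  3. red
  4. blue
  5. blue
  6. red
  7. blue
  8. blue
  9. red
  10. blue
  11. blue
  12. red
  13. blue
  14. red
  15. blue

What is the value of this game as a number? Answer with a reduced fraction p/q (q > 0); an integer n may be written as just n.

Build v(s[:k]) for k = 1..15, string s = red blue red blue blue red blue blue red blue blue red blue red blue.
v_1 [r]  L=[]  R=[0]  gives -1
v_2 [rb]  L=[-1]  R=[0]  gives -1/2
v_3 [rbr]  L=[-1]  R=[-1/2 0]  gives -3/4
v_4 [rbrb]  L=[-1 -3/4]  R=[-1/2 0]  gives -5/8
v_5 [rbrbb]  L=[-1 -3/4 -5/8]  R=[-1/2 0]  gives -9/16
v_6 [rbrbbr]  L=[-1 -3/4 -5/8]  R=[-9/16 -1/2 0]  gives -19/32
v_7 [rbrbbrb]  L=[-1 -3/4 -5/8 -19/32]  R=[-9/16 -1/2 0]  gives -37/64
v_8 [rbrbbrbb]  L=[-1 -3/4 -5/8 -19/32 -37/64]  R=[-9/16 -1/2 0]  gives -73/128
v_9 [rbrbbrbbr]  L=[-1 -3/4 -5/8 -19/32 -37/64]  R=[-73/128 -9/16 -1/2 0]  gives -147/256
v_10 [rbrbbrbbrb]  L=[-1 -3/4 -5/8 -19/32 -37/64 -147/256]  R=[-73/128 -9/16 -1/2 0]  gives -293/512
v_11 [rbrbbrbbrbb]  L=[-1 -3/4 -5/8 -19/32 -37/64 -147/256 -293/512]  R=[-73/128 -9/16 -1/2 0]  gives -585/1024
v_12 [rbrbbrbbrbbr]  L=[-1 -3/4 -5/8 -19/32 -37/64 -147/256 -293/512]  R=[-585/1024 -73/128 -9/16 -1/2 0]  gives -1171/2048
v_13 [rbrbbrbbrbbrb]  L=[-1 -3/4 -5/8 -19/32 -37/64 -147/256 -293/512 -1171/2048]  R=[-585/1024 -73/128 -9/16 -1/2 0]  gives -2341/4096
v_14 [rbrbbrbbrbbrbr]  L=[-1 -3/4 -5/8 -19/32 -37/64 -147/256 -293/512 -1171/2048]  R=[-2341/4096 -585/1024 -73/128 -9/16 -1/2 0]  gives -4683/8192
v_15 [rbrbbrbbrbbrbrb]  L=[-1 -3/4 -5/8 -19/32 -37/64 -147/256 -293/512 -1171/2048 -4683/8192]  R=[-2341/4096 -585/1024 -73/128 -9/16 -1/2 0]  gives -9365/16384

-9365/16384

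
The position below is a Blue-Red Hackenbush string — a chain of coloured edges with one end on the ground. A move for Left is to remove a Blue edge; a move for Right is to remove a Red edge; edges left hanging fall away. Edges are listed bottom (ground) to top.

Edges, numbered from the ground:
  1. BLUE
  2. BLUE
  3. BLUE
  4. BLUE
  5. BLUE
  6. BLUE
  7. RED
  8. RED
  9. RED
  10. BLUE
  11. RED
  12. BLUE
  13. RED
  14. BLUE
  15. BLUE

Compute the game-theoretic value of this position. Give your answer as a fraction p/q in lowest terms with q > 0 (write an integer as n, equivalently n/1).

2647/512

step 1: add BLUE to get B; options L={ 0 } R={  } so 1
step 2: add BLUE to get BB; options L={ 0,1 } R={  } so 2
step 3: add BLUE to get BBB; options L={ 0,1,2 } R={  } so 3
step 4: add BLUE to get BBBB; options L={ 0,1,2,3 } R={  } so 4
step 5: add BLUE to get BBBBB; options L={ 0,1,2,3,4 } R={  } so 5
step 6: add BLUE to get BBBBBB; options L={ 0,1,2,3,4,5 } R={  } so 6
step 7: add RED to get BBBBBBR; options L={ 0,1,2,3,4,5 } R={ 6 } so 11/2
step 8: add RED to get BBBBBBRR; options L={ 0,1,2,3,4,5 } R={ 11/2,6 } so 21/4
step 9: add RED to get BBBBBBRRR; options L={ 0,1,2,3,4,5 } R={ 21/4,11/2,6 } so 41/8
step 10: add BLUE to get BBBBBBRRRB; options L={ 0,1,2,3,4,5,41/8 } R={ 21/4,11/2,6 } so 83/16
step 11: add RED to get BBBBBBRRRBR; options L={ 0,1,2,3,4,5,41/8 } R={ 83/16,21/4,11/2,6 } so 165/32
step 12: add BLUE to get BBBBBBRRRBRB; options L={ 0,1,2,3,4,5,41/8,165/32 } R={ 83/16,21/4,11/2,6 } so 331/64
step 13: add RED to get BBBBBBRRRBRBR; options L={ 0,1,2,3,4,5,41/8,165/32 } R={ 331/64,83/16,21/4,11/2,6 } so 661/128
step 14: add BLUE to get BBBBBBRRRBRBRB; options L={ 0,1,2,3,4,5,41/8,165/32,661/128 } R={ 331/64,83/16,21/4,11/2,6 } so 1323/256
step 15: add BLUE to get BBBBBBRRRBRBRBB; options L={ 0,1,2,3,4,5,41/8,165/32,661/128,1323/256 } R={ 331/64,83/16,21/4,11/2,6 } so 2647/512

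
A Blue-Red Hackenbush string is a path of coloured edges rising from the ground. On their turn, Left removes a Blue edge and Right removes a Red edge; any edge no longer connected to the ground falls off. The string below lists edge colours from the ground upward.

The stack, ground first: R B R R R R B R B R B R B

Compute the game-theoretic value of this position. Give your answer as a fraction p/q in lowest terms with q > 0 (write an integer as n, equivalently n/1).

-3925/4096

edge 1 of 13 (R): { none | 0 } — -1
edge 2 of 13 (B): { -1 | 0 } — -1/2
edge 3 of 13 (R): { -1 | -1/2 0 } — -3/4
edge 4 of 13 (R): { -1 | -3/4 -1/2 0 } — -7/8
edge 5 of 13 (R): { -1 | -7/8 -3/4 -1/2 0 } — -15/16
edge 6 of 13 (R): { -1 | -15/16 -7/8 -3/4 -1/2 0 } — -31/32
edge 7 of 13 (B): { -1 -31/32 | -15/16 -7/8 -3/4 -1/2 0 } — -61/64
edge 8 of 13 (R): { -1 -31/32 | -61/64 -15/16 -7/8 -3/4 -1/2 0 } — -123/128
edge 9 of 13 (B): { -1 -31/32 -123/128 | -61/64 -15/16 -7/8 -3/4 -1/2 0 } — -245/256
edge 10 of 13 (R): { -1 -31/32 -123/128 | -245/256 -61/64 -15/16 -7/8 -3/4 -1/2 0 } — -491/512
edge 11 of 13 (B): { -1 -31/32 -123/128 -491/512 | -245/256 -61/64 -15/16 -7/8 -3/4 -1/2 0 } — -981/1024
edge 12 of 13 (R): { -1 -31/32 -123/128 -491/512 | -981/1024 -245/256 -61/64 -15/16 -7/8 -3/4 -1/2 0 } — -1963/2048
edge 13 of 13 (B): { -1 -31/32 -123/128 -491/512 -1963/2048 | -981/1024 -245/256 -61/64 -15/16 -7/8 -3/4 -1/2 0 } — -3925/4096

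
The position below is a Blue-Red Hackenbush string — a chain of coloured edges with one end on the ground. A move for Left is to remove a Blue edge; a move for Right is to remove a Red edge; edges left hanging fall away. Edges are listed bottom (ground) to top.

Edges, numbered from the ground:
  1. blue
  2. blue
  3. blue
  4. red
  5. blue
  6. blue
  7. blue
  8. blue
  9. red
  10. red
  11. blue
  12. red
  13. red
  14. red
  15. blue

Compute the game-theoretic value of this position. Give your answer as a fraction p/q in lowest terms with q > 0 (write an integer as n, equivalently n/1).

b: Left { 0 }, Right { (no moves) } = simplest 1
bb: Left { 0; 1 }, Right { (no moves) } = simplest 2
bbb: Left { 0; 1; 2 }, Right { (no moves) } = simplest 3
bbbr: Left { 0; 1; 2 }, Right { 3 } = simplest 5/2
bbbrb: Left { 0; 1; 2; 5/2 }, Right { 3 } = simplest 11/4
bbbrbb: Left { 0; 1; 2; 5/2; 11/4 }, Right { 3 } = simplest 23/8
bbbrbbb: Left { 0; 1; 2; 5/2; 11/4; 23/8 }, Right { 3 } = simplest 47/16
bbbrbbbb: Left { 0; 1; 2; 5/2; 11/4; 23/8; 47/16 }, Right { 3 } = simplest 95/32
bbbrbbbbr: Left { 0; 1; 2; 5/2; 11/4; 23/8; 47/16 }, Right { 95/32; 3 } = simplest 189/64
bbbrbbbbrr: Left { 0; 1; 2; 5/2; 11/4; 23/8; 47/16 }, Right { 189/64; 95/32; 3 } = simplest 377/128
bbbrbbbbrrb: Left { 0; 1; 2; 5/2; 11/4; 23/8; 47/16; 377/128 }, Right { 189/64; 95/32; 3 } = simplest 755/256
bbbrbbbbrrbr: Left { 0; 1; 2; 5/2; 11/4; 23/8; 47/16; 377/128 }, Right { 755/256; 189/64; 95/32; 3 } = simplest 1509/512
bbbrbbbbrrbrr: Left { 0; 1; 2; 5/2; 11/4; 23/8; 47/16; 377/128 }, Right { 1509/512; 755/256; 189/64; 95/32; 3 } = simplest 3017/1024
bbbrbbbbrrbrrr: Left { 0; 1; 2; 5/2; 11/4; 23/8; 47/16; 377/128 }, Right { 3017/1024; 1509/512; 755/256; 189/64; 95/32; 3 } = simplest 6033/2048
bbbrbbbbrrbrrrb: Left { 0; 1; 2; 5/2; 11/4; 23/8; 47/16; 377/128; 6033/2048 }, Right { 3017/1024; 1509/512; 755/256; 189/64; 95/32; 3 } = simplest 12067/4096

12067/4096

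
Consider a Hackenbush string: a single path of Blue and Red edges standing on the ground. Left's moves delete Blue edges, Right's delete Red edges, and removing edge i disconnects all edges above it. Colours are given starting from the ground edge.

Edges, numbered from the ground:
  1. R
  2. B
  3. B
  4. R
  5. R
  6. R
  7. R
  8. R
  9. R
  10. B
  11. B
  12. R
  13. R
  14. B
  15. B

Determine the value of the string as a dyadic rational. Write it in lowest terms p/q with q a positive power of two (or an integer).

Recurse on prefixes of the 15-edge string R B B R R R R R R B B R R B B:
G(R) = { none | 0 } gives -1
G(RB) = { -1 | 0 } gives -1/2
G(RBB) = { -1,-1/2 | 0 } gives -1/4
G(RBBR) = { -1,-1/2 | -1/4,0 } gives -3/8
G(RBBRR) = { -1,-1/2 | -3/8,-1/4,0 } gives -7/16
G(RBBRRR) = { -1,-1/2 | -7/16,-3/8,-1/4,0 } gives -15/32
G(RBBRRRR) = { -1,-1/2 | -15/32,-7/16,-3/8,-1/4,0 } gives -31/64
G(RBBRRRRR) = { -1,-1/2 | -31/64,-15/32,-7/16,-3/8,-1/4,0 } gives -63/128
G(RBBRRRRRR) = { -1,-1/2 | -63/128,-31/64,-15/32,-7/16,-3/8,-1/4,0 } gives -127/256
G(RBBRRRRRRB) = { -1,-1/2,-127/256 | -63/128,-31/64,-15/32,-7/16,-3/8,-1/4,0 } gives -253/512
G(RBBRRRRRRBB) = { -1,-1/2,-127/256,-253/512 | -63/128,-31/64,-15/32,-7/16,-3/8,-1/4,0 } gives -505/1024
G(RBBRRRRRRBBR) = { -1,-1/2,-127/256,-253/512 | -505/1024,-63/128,-31/64,-15/32,-7/16,-3/8,-1/4,0 } gives -1011/2048
G(RBBRRRRRRBBRR) = { -1,-1/2,-127/256,-253/512 | -1011/2048,-505/1024,-63/128,-31/64,-15/32,-7/16,-3/8,-1/4,0 } gives -2023/4096
G(RBBRRRRRRBBRRB) = { -1,-1/2,-127/256,-253/512,-2023/4096 | -1011/2048,-505/1024,-63/128,-31/64,-15/32,-7/16,-3/8,-1/4,0 } gives -4045/8192
G(RBBRRRRRRBBRRBB) = { -1,-1/2,-127/256,-253/512,-2023/4096,-4045/8192 | -1011/2048,-505/1024,-63/128,-31/64,-15/32,-7/16,-3/8,-1/4,0 } gives -8089/16384

-8089/16384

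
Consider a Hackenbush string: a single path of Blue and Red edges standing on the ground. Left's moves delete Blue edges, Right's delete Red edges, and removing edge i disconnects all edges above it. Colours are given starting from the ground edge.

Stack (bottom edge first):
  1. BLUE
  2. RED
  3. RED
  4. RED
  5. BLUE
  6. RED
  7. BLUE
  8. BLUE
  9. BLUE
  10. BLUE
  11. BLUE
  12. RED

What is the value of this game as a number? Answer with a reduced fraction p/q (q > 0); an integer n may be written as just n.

Recurse on prefixes of the 12-edge string BLUE RED RED RED BLUE RED BLUE BLUE BLUE BLUE BLUE RED:
edge 1 of 12 (BLUE): { 0 | (no moves) } — 1
edge 2 of 12 (RED): { 0 | 1 } — 1/2
edge 3 of 12 (RED): { 0 | 1/2,1 } — 1/4
edge 4 of 12 (RED): { 0 | 1/4,1/2,1 } — 1/8
edge 5 of 12 (BLUE): { 0,1/8 | 1/4,1/2,1 } — 3/16
edge 6 of 12 (RED): { 0,1/8 | 3/16,1/4,1/2,1 } — 5/32
edge 7 of 12 (BLUE): { 0,1/8,5/32 | 3/16,1/4,1/2,1 } — 11/64
edge 8 of 12 (BLUE): { 0,1/8,5/32,11/64 | 3/16,1/4,1/2,1 } — 23/128
edge 9 of 12 (BLUE): { 0,1/8,5/32,11/64,23/128 | 3/16,1/4,1/2,1 } — 47/256
edge 10 of 12 (BLUE): { 0,1/8,5/32,11/64,23/128,47/256 | 3/16,1/4,1/2,1 } — 95/512
edge 11 of 12 (BLUE): { 0,1/8,5/32,11/64,23/128,47/256,95/512 | 3/16,1/4,1/2,1 } — 191/1024
edge 12 of 12 (RED): { 0,1/8,5/32,11/64,23/128,47/256,95/512 | 191/1024,3/16,1/4,1/2,1 } — 381/2048

381/2048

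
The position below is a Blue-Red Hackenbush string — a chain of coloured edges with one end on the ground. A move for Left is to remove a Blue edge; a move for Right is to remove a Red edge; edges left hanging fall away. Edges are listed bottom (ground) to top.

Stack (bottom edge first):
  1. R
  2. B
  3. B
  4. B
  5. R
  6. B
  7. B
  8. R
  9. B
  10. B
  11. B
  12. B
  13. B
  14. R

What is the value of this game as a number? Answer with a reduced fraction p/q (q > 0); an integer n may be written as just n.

edge 1 of 14 (R): { none | 0 } → -1
edge 2 of 14 (B): { -1 | 0 } → -1/2
edge 3 of 14 (B): { -1, -1/2 | 0 } → -1/4
edge 4 of 14 (B): { -1, -1/2, -1/4 | 0 } → -1/8
edge 5 of 14 (R): { -1, -1/2, -1/4 | -1/8, 0 } → -3/16
edge 6 of 14 (B): { -1, -1/2, -1/4, -3/16 | -1/8, 0 } → -5/32
edge 7 of 14 (B): { -1, -1/2, -1/4, -3/16, -5/32 | -1/8, 0 } → -9/64
edge 8 of 14 (R): { -1, -1/2, -1/4, -3/16, -5/32 | -9/64, -1/8, 0 } → -19/128
edge 9 of 14 (B): { -1, -1/2, -1/4, -3/16, -5/32, -19/128 | -9/64, -1/8, 0 } → -37/256
edge 10 of 14 (B): { -1, -1/2, -1/4, -3/16, -5/32, -19/128, -37/256 | -9/64, -1/8, 0 } → -73/512
edge 11 of 14 (B): { -1, -1/2, -1/4, -3/16, -5/32, -19/128, -37/256, -73/512 | -9/64, -1/8, 0 } → -145/1024
edge 12 of 14 (B): { -1, -1/2, -1/4, -3/16, -5/32, -19/128, -37/256, -73/512, -145/1024 | -9/64, -1/8, 0 } → -289/2048
edge 13 of 14 (B): { -1, -1/2, -1/4, -3/16, -5/32, -19/128, -37/256, -73/512, -145/1024, -289/2048 | -9/64, -1/8, 0 } → -577/4096
edge 14 of 14 (R): { -1, -1/2, -1/4, -3/16, -5/32, -19/128, -37/256, -73/512, -145/1024, -289/2048 | -577/4096, -9/64, -1/8, 0 } → -1155/8192

-1155/8192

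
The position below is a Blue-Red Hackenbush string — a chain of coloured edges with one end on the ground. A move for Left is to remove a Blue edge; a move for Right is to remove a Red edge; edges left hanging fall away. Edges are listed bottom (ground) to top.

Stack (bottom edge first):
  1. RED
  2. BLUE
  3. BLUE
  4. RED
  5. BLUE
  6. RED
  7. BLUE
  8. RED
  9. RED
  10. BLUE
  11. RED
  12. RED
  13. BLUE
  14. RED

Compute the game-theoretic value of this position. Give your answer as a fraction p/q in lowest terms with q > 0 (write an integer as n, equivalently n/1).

-2779/8192

Recurse on prefixes of the 14-edge string RED BLUE BLUE RED BLUE RED BLUE RED RED BLUE RED RED BLUE RED:
val_1 [R]  L=[(no moves)]  R=[0]  → -1
val_2 [RB]  L=[-1]  R=[0]  → -1/2
val_3 [RBB]  L=[-1,-1/2]  R=[0]  → -1/4
val_4 [RBBR]  L=[-1,-1/2]  R=[-1/4,0]  → -3/8
val_5 [RBBRB]  L=[-1,-1/2,-3/8]  R=[-1/4,0]  → -5/16
val_6 [RBBRBR]  L=[-1,-1/2,-3/8]  R=[-5/16,-1/4,0]  → -11/32
val_7 [RBBRBRB]  L=[-1,-1/2,-3/8,-11/32]  R=[-5/16,-1/4,0]  → -21/64
val_8 [RBBRBRBR]  L=[-1,-1/2,-3/8,-11/32]  R=[-21/64,-5/16,-1/4,0]  → -43/128
val_9 [RBBRBRBRR]  L=[-1,-1/2,-3/8,-11/32]  R=[-43/128,-21/64,-5/16,-1/4,0]  → -87/256
val_10 [RBBRBRBRRB]  L=[-1,-1/2,-3/8,-11/32,-87/256]  R=[-43/128,-21/64,-5/16,-1/4,0]  → -173/512
val_11 [RBBRBRBRRBR]  L=[-1,-1/2,-3/8,-11/32,-87/256]  R=[-173/512,-43/128,-21/64,-5/16,-1/4,0]  → -347/1024
val_12 [RBBRBRBRRBRR]  L=[-1,-1/2,-3/8,-11/32,-87/256]  R=[-347/1024,-173/512,-43/128,-21/64,-5/16,-1/4,0]  → -695/2048
val_13 [RBBRBRBRRBRRB]  L=[-1,-1/2,-3/8,-11/32,-87/256,-695/2048]  R=[-347/1024,-173/512,-43/128,-21/64,-5/16,-1/4,0]  → -1389/4096
val_14 [RBBRBRBRRBRRBR]  L=[-1,-1/2,-3/8,-11/32,-87/256,-695/2048]  R=[-1389/4096,-347/1024,-173/512,-43/128,-21/64,-5/16,-1/4,0]  → -2779/8192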